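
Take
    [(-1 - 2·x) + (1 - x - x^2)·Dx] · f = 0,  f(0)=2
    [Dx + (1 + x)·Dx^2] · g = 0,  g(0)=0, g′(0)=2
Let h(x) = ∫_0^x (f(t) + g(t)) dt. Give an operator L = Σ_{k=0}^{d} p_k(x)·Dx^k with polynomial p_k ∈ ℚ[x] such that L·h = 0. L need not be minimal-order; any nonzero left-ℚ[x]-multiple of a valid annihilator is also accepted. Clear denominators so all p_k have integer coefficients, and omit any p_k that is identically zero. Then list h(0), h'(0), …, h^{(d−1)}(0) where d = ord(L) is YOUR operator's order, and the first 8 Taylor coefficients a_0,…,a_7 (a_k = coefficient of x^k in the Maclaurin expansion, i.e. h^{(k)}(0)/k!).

f: a_k = 2, 2, 4, 6, 10, 16, 26, 42, …
g: a_k = 0, 2, -1, 2/3, -1/2, 2/5, -1/3, 2/7, …
h₀=f+g: left-lcm gives L₀, ord ≤ 3.
Integrate: L := L₀·Dx.
L = (26 + 70·x + 76·x^2 + 36·x^3 + 12·x^4)·Dx^2 + (16 + 84·x + 160·x^2 + 144·x^3 + 74·x^4 + 20·x^5)·Dx^3 + (-5 - 11·x + x^2 + 23·x^3 + 29·x^4 + 17·x^5 + 4·x^6)·Dx^4  (order 4).
h: a_k = 0, 2, 2, 1, 5/3, 19/10, 41/15, 11/3, …
ICs: h(0) = 0, h′(0) = 2, h′′(0) = 4, h′′′(0) = 6.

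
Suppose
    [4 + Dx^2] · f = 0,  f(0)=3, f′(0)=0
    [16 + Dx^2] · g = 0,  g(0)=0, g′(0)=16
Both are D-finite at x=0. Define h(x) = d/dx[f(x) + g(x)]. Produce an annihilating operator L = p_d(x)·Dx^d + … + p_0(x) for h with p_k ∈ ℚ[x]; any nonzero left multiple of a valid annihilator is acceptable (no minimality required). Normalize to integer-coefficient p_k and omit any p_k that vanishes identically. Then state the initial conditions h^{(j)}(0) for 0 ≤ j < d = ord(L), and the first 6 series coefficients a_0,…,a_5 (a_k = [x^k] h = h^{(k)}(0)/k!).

f: a_k = 3, 0, -6, 0, 2, 0, …
g: a_k = 0, 16, 0, -128/3, 0, 512/15, …
h₀=f+g: left-lcm gives L₀, ord ≤ 4.
h₀' ⇒ L via d/dx closure of L₀.
L = 64 + 20·Dx^2 + Dx^4  (order 4).
h: a_k = 16, -12, -128, 8, 512/3, -8/5, …
ICs: h(0) = 16, h′(0) = -12, h′′(0) = -256, h′′′(0) = 48.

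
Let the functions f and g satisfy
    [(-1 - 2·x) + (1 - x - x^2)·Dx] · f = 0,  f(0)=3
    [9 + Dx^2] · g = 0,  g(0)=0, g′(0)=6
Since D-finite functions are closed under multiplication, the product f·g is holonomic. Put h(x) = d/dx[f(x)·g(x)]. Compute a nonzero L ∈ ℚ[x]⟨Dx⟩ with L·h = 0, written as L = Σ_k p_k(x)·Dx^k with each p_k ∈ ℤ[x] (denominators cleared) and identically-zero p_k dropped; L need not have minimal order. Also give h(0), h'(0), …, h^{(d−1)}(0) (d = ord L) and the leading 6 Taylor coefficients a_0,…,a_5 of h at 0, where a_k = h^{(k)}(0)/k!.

L = (3 - 162·x - 81·x^2 + 162·x^3 + 81·x^4) + (-12 - 6·x + 54·x^2 + 36·x^3)·Dx + (7 - 16·x - 7·x^2 + 18·x^3 + 9·x^4)·Dx^2  (order 2).
h: a_k = 18, 36, 27, 108, 963/4, 4509/10, …
ICs: h(0) = 18, h′(0) = 36.

f: a_k = 3, 3, 6, 9, 15, 24, …
g: a_k = 0, 6, 0, -9, 0, 81/20, …
Sym-product of L_f,L_g gives L₀ (≤ ord 2).
Derive L from L₀ (diff closure).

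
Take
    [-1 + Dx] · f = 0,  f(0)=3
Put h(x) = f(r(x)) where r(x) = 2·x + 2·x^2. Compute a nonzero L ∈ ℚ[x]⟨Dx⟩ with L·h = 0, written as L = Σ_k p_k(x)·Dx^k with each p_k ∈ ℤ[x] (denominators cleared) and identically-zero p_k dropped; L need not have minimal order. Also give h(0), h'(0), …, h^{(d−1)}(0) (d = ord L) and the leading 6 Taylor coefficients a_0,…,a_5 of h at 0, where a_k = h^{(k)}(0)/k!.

L = (-2 - 4·x) + Dx  (order 1).
h: a_k = 3, 6, 12, 16, 20, 104/5, …
ICs: h(0) = 3.

f: a_k = 3, 3, 3/2, 1/2, 1/8, 1/40, …
f∘r: x↦r, Dx↦Dx/r' in L_f ⇒ L₀.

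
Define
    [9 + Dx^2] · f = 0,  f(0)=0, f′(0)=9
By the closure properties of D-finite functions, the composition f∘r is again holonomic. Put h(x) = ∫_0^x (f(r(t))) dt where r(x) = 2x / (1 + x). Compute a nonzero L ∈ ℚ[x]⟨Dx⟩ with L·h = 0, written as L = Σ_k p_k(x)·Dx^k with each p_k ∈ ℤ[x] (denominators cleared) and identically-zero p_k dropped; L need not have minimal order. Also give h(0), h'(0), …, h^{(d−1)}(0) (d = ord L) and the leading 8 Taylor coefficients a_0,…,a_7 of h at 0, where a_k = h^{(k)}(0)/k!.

L = 36·Dx + (2 + 6·x + 6·x^2 + 2·x^3)·Dx^2 + (1 + 4·x + 6·x^2 + 4·x^3 + x^4)·Dx^3  (order 3).
h: a_k = 0, 0, 9, -6, -45/2, 306/5, -363/5, 90/7, …
ICs: h(0) = 0, h′(0) = 0, h′′(0) = 18.

f: a_k = 0, 9, 0, -27/2, 0, 243/40, 0, -729/560, …
L₀ from L_f via x↦r, Dx↦r'^{-1}Dx.
Integrate: L := L₀·Dx.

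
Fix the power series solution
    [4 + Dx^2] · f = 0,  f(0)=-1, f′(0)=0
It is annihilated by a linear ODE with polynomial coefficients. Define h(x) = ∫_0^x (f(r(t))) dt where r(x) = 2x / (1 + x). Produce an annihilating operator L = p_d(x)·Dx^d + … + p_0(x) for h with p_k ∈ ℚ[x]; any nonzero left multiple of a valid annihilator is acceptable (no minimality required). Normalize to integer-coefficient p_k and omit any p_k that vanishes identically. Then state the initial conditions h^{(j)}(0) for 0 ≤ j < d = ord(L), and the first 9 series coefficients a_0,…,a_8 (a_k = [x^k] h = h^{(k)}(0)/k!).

f: a_k = -1, 0, 2, 0, -2/3, 0, 4/45, 0, -2/315, …
L₀ from L_f via x↦r, Dx↦r'^{-1}Dx.
∫: right-multiply L₀ by Dx.
L = 16·Dx + (2 + 6·x + 6·x^2 + 2·x^3)·Dx^2 + (1 + 4·x + 6·x^2 + 4·x^3 + x^4)·Dx^3  (order 3).
h: a_k = 0, -1, 0, 8/3, -4, 8/3, 16/9, -392/45, 82/5, …
ICs: h(0) = 0, h′(0) = -1, h′′(0) = 0.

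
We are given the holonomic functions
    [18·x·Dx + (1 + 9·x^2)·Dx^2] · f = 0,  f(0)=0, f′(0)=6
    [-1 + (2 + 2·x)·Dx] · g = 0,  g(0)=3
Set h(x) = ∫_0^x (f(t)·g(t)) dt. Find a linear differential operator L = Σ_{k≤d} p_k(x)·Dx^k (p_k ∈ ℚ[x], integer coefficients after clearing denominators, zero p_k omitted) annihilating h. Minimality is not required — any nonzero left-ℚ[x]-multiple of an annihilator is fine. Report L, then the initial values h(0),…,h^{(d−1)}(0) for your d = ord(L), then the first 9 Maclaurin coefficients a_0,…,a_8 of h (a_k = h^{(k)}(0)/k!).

L = (3 - 36·x - 9·x^2)·Dx + (-4 + 68·x + 108·x^2 + 36·x^3)·Dx^2 + (4 + 8·x + 40·x^2 + 72·x^3 + 36·x^4)·Dx^3  (order 3).
h: a_k = 0, 0, 9, 3, -225/16, -207/40, 31749/640, 91467/4480, -34214319/143360, …
ICs: h(0) = 0, h′(0) = 0, h′′(0) = 18.

f: a_k = 0, 6, 0, -18, 0, 486/5, 0, -4374/7, 0, …
g: a_k = 3, 3/2, -3/8, 3/16, -15/128, 21/256, -63/1024, 99/2048, -1287/32768, …
L₀ := L_f ⊗_s L_g (sym. prod.), ord ≤ 2.
Integrate: L := L₀·Dx.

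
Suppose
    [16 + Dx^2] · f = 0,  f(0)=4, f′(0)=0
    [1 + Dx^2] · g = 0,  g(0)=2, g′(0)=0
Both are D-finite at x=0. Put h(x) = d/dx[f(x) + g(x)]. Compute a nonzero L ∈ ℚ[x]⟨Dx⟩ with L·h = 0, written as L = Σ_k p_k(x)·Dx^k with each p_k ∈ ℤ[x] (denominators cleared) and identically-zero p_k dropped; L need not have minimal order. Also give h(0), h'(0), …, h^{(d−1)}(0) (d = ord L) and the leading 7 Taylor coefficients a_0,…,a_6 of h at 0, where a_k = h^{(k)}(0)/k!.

f: a_k = 4, 0, -32, 0, 128/3, 0, -1024/45, …
g: a_k = 2, 0, -1, 0, 1/12, 0, -1/360, …
Weyl lclm of L_f,L_g ⇒ L₀ (ord ≤ 4).
Derive L from L₀ (diff closure).
L = 16 + 17·Dx^2 + Dx^4  (order 4).
h: a_k = 0, -66, 0, 171, 0, -2731/20, 0, …
ICs: h(0) = 0, h′(0) = -66, h′′(0) = 0, h′′′(0) = 1026.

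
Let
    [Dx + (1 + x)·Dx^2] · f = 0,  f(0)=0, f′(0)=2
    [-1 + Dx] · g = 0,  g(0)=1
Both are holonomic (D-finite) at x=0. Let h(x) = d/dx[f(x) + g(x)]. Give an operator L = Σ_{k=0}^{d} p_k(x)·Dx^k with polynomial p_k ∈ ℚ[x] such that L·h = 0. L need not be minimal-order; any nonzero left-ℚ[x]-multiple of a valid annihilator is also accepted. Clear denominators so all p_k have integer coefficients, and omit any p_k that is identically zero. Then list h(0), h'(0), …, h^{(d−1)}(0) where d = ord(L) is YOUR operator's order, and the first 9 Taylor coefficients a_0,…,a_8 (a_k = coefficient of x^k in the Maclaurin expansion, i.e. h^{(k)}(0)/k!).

L = (-3 - x) + (1 - 2·x - x^2)·Dx + (2 + 3·x + x^2)·Dx^2  (order 2).
h: a_k = 3, -1, 5/2, -11/6, 49/24, -239/120, 1441/720, -10079/5040, 80641/40320, …
ICs: h(0) = 3, h′(0) = -1.

f: a_k = 0, 2, -1, 2/3, -1/2, 2/5, -1/3, 2/7, -1/4, …
g: a_k = 1, 1, 1/2, 1/6, 1/24, 1/120, 1/720, 1/5040, 1/40320, …
L₀ := lclm(L_f,L_g); ord L₀ ≤ 2+1.
h=h₀': d/dx-closure on L₀ ⇒ L.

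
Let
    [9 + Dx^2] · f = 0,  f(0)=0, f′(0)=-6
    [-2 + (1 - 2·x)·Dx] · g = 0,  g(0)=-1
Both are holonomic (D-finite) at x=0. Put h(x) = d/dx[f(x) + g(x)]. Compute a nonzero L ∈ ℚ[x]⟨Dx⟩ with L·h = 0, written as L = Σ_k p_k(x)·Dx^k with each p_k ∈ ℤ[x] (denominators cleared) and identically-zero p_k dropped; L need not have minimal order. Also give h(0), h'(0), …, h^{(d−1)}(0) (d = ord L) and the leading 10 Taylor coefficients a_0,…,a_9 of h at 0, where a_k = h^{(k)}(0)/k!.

L = (684 - 432·x + 432·x^2) + (-99 + 306·x - 324·x^2 + 216·x^3)·Dx + (76 - 48·x + 48·x^2)·Dx^2 + (-11 + 34·x - 36·x^2 + 24·x^3)·Dx^3  (order 3).
h: a_k = -8, -8, 3, -64, -721/4, -384, -35597/40, -2048, -10324107/2240, -10240, …
ICs: h(0) = -8, h′(0) = -8, h′′(0) = 6.

f: a_k = 0, -6, 0, 9, 0, -81/20, 0, 243/280, 0, -243/2240, …
g: a_k = -1, -2, -4, -8, -16, -32, -64, -128, -256, -512, …
Sum ⇒ L₀ = lclm(L_f,L_g) in ℚ(x)⟨Dx⟩.
Derive L from L₀ (diff closure).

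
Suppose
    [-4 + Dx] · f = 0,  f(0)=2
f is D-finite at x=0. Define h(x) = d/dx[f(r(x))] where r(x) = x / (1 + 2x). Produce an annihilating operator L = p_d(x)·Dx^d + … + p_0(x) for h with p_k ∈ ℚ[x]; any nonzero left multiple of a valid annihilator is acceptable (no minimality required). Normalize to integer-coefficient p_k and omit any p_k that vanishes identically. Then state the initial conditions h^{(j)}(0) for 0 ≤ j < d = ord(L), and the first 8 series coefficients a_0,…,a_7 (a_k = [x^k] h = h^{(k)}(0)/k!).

f: a_k = 2, 8, 16, 64/3, 64/3, 256/15, 512/45, 2048/315, …
f∘r: x↦r, Dx↦Dx/r' in L_f ⇒ L₀.
Differentiate: ansatz ord ≤ ord L₀ ⇒ L.
L = -8·x + (-1 - 4·x - 4·x^2)·Dx  (order 1).
h: a_k = 8, 0, -32, 256/3, -128, 1024/15, 2560/9, -131072/105, …
ICs: h(0) = 8.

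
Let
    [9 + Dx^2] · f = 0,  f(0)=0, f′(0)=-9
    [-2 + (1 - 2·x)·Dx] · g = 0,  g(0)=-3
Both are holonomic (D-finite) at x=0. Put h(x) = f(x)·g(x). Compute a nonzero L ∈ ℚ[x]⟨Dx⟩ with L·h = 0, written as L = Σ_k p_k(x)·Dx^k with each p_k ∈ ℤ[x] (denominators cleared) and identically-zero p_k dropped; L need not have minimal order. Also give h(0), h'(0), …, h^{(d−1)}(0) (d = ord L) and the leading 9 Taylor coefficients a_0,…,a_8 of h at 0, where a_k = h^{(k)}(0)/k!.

L = (-9 + 18·x) + 4·Dx + (-1 + 2·x)·Dx^2  (order 2).
h: a_k = 0, 27, 54, 135/2, 135, 11529/40, 11529/20, 643437/560, 643437/280, …
ICs: h(0) = 0, h′(0) = 27.

f: a_k = 0, -9, 0, 27/2, 0, -243/40, 0, 729/560, 0, …
g: a_k = -3, -6, -12, -24, -48, -96, -192, -384, -768, …
Sym-product of L_f,L_g gives L₀ (≤ ord 2).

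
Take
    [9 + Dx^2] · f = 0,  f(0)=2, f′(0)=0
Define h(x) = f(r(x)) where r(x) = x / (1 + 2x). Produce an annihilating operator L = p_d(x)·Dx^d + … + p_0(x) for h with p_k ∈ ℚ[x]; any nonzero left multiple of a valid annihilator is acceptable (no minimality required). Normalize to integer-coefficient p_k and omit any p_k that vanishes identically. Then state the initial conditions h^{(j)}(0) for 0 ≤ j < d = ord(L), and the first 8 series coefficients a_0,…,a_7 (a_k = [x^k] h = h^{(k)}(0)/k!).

f: a_k = 2, 0, -9, 0, 27/4, 0, -81/40, 0, …
f∘r: x↦r, Dx↦Dx/r' in L_f ⇒ L₀.
L = 9 + (4 + 24·x + 48·x^2 + 32·x^3)·Dx + (1 + 8·x + 24·x^2 + 32·x^3 + 16·x^4)·Dx^2  (order 2).
h: a_k = 2, 0, -9, 36, -405/4, 234, -18081/40, 6723/10, …
ICs: h(0) = 2, h′(0) = 0.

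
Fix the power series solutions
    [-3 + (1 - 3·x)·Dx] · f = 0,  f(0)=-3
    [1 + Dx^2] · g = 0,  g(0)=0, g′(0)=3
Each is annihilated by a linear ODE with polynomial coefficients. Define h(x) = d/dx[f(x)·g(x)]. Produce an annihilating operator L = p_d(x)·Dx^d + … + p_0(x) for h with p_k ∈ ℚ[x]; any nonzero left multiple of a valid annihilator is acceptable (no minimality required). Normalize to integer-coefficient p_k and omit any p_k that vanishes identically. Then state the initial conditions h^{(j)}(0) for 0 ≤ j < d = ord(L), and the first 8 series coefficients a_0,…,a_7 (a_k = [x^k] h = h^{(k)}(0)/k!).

f: a_k = -3, -9, -27, -81, -243, -729, -2187, -6561, …
g: a_k = 0, 3, 0, -1/2, 0, 1/40, 0, -1/1680, …
Product ⇒ symmetric product L₀, ord ≤ 2.
Differentiate: ansatz ord ≤ ord L₀ ⇒ L.
L = (-17 - 6·x + 9·x^2) + (-6 + 18·x)·Dx + (1 - 6·x + 9·x^2)·Dx^2  (order 2).
h: a_k = -9, -54, -477/2, -954, -28623/8, -257607/20, -3606497/80, -10819491/70, …
ICs: h(0) = -9, h′(0) = -54.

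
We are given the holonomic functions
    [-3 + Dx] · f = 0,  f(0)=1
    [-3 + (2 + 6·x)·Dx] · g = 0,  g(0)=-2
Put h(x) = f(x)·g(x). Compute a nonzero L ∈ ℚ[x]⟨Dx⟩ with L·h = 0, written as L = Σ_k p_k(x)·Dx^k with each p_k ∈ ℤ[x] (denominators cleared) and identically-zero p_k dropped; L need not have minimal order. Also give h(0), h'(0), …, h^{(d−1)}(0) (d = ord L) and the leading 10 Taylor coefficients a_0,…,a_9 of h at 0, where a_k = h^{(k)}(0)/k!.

f: a_k = 1, 3, 9/2, 9/2, 27/8, 81/40, 81/80, 243/560, 729/4480, 243/4480, …
g: a_k = -2, -3, 9/4, -27/8, 405/64, -1701/128, 15309/512, -72171/1024, 2814669/16384, -14073345/32768, …
f·g: L₀ = L_f ⊗_s L_g, ord ≤ 1·1.
L = (-9 - 18·x) + (2 + 6·x)·Dx  (order 1).
h: a_k = -2, -9, -63/4, -153/8, -891/64, -8667/640, 7209/2560, -818667/35840, 28832679/573440, -21591279/163840, …
ICs: h(0) = -2.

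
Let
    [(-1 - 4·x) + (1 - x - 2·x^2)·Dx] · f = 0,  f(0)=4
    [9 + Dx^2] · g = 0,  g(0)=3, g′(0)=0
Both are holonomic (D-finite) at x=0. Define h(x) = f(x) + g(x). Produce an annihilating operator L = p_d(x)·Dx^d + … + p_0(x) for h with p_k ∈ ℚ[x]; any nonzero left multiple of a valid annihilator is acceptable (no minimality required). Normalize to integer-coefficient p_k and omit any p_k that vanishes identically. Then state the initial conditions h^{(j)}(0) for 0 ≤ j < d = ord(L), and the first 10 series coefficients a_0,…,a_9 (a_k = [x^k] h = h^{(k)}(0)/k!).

L = (117 + 486·x + 135·x^2 + 360·x^3 + 540·x^4 + 432·x^5) + (-45 + 63·x + 81·x^2 - 153·x^3 - 18·x^4 + 324·x^5 + 216·x^6)·Dx + (13 + 54·x + 15·x^2 + 40·x^3 + 60·x^4 + 48·x^5)·Dx^2 + (-5 + 7·x + 9·x^2 - 17·x^3 - 2·x^4 + 36·x^5 + 24·x^6)·Dx^3  (order 3).
h: a_k = 7, 4, -3/2, 20, 433/8, 84, 13517/80, 340, 3066507/4480, 1364, …
ICs: h(0) = 7, h′(0) = 4, h′′(0) = -3.

f: a_k = 4, 4, 12, 20, 44, 84, 172, 340, 684, 1364, …
g: a_k = 3, 0, -27/2, 0, 81/8, 0, -243/80, 0, 2187/4480, 0, …
f+g: L₀ = lclm(L_f,L_g), ord ≤ 1+2.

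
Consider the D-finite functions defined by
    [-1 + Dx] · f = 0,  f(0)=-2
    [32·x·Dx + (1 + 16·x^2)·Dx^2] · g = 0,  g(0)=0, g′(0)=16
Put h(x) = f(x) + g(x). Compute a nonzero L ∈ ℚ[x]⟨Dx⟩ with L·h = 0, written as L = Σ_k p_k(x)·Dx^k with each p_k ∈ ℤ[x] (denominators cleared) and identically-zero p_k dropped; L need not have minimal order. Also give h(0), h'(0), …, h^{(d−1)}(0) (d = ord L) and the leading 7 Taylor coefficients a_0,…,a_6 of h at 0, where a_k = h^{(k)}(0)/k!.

L = (32 - 32·x - 1536·x^2 - 512·x^3)·Dx + (-33 + 1504·x^2 - 256·x^4)·Dx^2 + (1 + 32·x + 32·x^2 + 512·x^3 + 256·x^4)·Dx^3  (order 3).
h: a_k = -2, 14, -1, -257/3, -1/12, 49151/60, -1/360, …
ICs: h(0) = -2, h′(0) = 14, h′′(0) = -2.

f: a_k = -2, -2, -1, -1/3, -1/12, -1/60, -1/360, …
g: a_k = 0, 16, 0, -256/3, 0, 4096/5, 0, …
Weyl lclm of L_f,L_g ⇒ L₀ (ord ≤ 3).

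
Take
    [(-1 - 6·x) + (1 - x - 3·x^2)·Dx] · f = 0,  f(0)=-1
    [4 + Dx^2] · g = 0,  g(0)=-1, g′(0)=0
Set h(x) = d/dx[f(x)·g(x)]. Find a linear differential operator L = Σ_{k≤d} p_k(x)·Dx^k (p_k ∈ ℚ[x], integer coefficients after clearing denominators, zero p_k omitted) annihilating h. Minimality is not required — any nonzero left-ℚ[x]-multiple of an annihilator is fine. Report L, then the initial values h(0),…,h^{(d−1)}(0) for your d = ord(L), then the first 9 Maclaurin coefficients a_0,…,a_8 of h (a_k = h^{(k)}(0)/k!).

L = (10 - 16·x - 40·x^2 + 48·x^3 + 72·x^4) + (5 + 34·x + 36·x^2 + 72·x^3)·Dx + (-1 - x - x^2 + 12·x^3 + 18·x^4)·Dx^2  (order 2).
h: a_k = 1, 4, 15, 140/3, 400/3, 5542/15, 44597/45, 164464/63, 236581/35, …
ICs: h(0) = 1, h′(0) = 4.

f: a_k = -1, -1, -4, -7, -19, -40, -97, -217, -508, …
g: a_k = -1, 0, 2, 0, -2/3, 0, 4/45, 0, -2/315, …
Sym-product of L_f,L_g gives L₀ (≤ ord 2).
Differentiate: ansatz ord ≤ ord L₀ ⇒ L.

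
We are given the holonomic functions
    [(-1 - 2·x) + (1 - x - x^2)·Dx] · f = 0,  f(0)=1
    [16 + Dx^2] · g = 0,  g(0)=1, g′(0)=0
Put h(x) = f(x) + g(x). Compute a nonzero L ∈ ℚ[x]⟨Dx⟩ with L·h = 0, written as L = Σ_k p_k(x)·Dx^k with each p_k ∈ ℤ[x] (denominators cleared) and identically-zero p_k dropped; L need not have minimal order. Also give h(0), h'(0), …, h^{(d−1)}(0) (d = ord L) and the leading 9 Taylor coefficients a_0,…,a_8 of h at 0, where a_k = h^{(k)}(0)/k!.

f: a_k = 1, 1, 2, 3, 5, 8, 13, 21, 34, …
g: a_k = 1, 0, -8, 0, 32/3, 0, -256/45, 0, 512/315, …
f+g: L₀ = lclm(L_f,L_g), ord ≤ 1+2.
L = (272 + 384·x - 352·x^2 + 192·x^3 + 640·x^4 + 256·x^5) + (-160 + 368·x + 32·x^2 - 544·x^3 + 48·x^4 + 384·x^5 + 128·x^6)·Dx + (17 + 24·x - 22·x^2 + 12·x^3 + 40·x^4 + 16·x^5)·Dx^2 + (-10 + 23·x + 2·x^2 - 34·x^3 + 3·x^4 + 24·x^5 + 8·x^6)·Dx^3  (order 3).
h: a_k = 2, 1, -6, 3, 47/3, 8, 329/45, 21, 11222/315, …
ICs: h(0) = 2, h′(0) = 1, h′′(0) = -12.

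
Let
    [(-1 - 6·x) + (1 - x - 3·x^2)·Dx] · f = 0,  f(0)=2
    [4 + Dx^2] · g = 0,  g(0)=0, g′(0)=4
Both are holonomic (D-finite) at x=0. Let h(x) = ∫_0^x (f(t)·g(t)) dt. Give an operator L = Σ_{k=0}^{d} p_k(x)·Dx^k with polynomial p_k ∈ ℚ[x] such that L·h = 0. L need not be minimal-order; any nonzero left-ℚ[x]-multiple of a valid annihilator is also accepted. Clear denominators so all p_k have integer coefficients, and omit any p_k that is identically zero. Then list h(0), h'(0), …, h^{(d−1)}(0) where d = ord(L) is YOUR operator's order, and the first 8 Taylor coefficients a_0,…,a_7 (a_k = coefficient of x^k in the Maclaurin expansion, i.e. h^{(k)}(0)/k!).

f: a_k = 2, 2, 8, 14, 38, 80, 194, 434, …
g: a_k = 0, 4, 0, -8/3, 0, 8/15, 0, -16/315, …
Product ⇒ symmetric product L₀, ord ≤ 2.
h=∫₀ˣh₀: take L = L₀·Dx.
L = (2 + 4·x + 12·x^2)·Dx + (2 + 12·x)·Dx^2 + (-1 + x + 3·x^2)·Dx^3  (order 3).
h: a_k = 0, 0, 4, 8/3, 20/3, 152/15, 988/45, 608/15, …
ICs: h(0) = 0, h′(0) = 0, h′′(0) = 8.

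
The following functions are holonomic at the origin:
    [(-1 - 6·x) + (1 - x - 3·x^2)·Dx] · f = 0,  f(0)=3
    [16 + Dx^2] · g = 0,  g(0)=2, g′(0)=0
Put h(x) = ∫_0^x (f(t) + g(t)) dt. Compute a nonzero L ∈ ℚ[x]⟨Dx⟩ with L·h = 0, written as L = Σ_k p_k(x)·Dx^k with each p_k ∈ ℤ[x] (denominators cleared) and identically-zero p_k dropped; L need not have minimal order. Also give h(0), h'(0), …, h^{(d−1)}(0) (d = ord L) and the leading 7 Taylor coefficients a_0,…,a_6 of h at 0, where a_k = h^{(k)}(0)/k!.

f: a_k = 3, 3, 12, 21, 57, 120, 291, …
g: a_k = 2, 0, -16, 0, 64/3, 0, -512/45, …
Sum ⇒ L₀ = lclm(L_f,L_g) in ℚ(x)⟨Dx⟩.
h=∫₀ˣh₀: take L = L₀·Dx.
L = (464 + 2816·x + 416·x^2 + 2112·x^3 + 5760·x^4 + 6912·x^5)·Dx + (-192 + 304·x + 672·x^2 - 1312·x^3 - 1008·x^4 + 3456·x^5 + 3456·x^6)·Dx^2 + (29 + 176·x + 26·x^2 + 132·x^3 + 360·x^4 + 432·x^5)·Dx^3 + (-12 + 19·x + 42·x^2 - 82·x^3 - 63·x^4 + 216·x^5 + 216·x^6)·Dx^4  (order 4).
h: a_k = 0, 5, 3/2, -4/3, 21/4, 47/3, 20, …
ICs: h(0) = 0, h′(0) = 5, h′′(0) = 3, h′′′(0) = -8.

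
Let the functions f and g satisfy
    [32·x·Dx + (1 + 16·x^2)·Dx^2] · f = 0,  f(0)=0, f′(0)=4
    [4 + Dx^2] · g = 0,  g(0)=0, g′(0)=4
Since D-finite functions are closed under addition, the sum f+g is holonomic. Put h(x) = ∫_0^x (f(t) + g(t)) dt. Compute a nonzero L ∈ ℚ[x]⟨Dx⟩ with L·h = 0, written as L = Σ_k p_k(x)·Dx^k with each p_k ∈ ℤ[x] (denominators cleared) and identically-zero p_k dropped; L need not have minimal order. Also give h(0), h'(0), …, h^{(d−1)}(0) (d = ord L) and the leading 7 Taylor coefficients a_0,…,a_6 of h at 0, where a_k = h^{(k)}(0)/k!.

f: a_k = 0, 4, 0, -64/3, 0, 1024/5, 0, …
g: a_k = 0, 4, 0, -8/3, 0, 8/15, 0, …
f+g: L₀ = lclm(L_f,L_g), ord ≤ 2+2.
∫: right-multiply L₀ by Dx.
L = (-6016·x + 102400·x^3 + 32768·x^5)·Dx^2 + (-28 + 1216·x^2 + 27648·x^4 + 16384·x^6)·Dx^3 + (-1504·x + 25600·x^3 + 8192·x^5)·Dx^4 + (-7 + 304·x^2 + 6912·x^4 + 4096·x^6)·Dx^5  (order 5).
h: a_k = 0, 0, 4, 0, -6, 0, 308/9, …
ICs: h(0) = 0, h′(0) = 0, h′′(0) = 8, h′′′(0) = 0, h′′′′(0) = -144.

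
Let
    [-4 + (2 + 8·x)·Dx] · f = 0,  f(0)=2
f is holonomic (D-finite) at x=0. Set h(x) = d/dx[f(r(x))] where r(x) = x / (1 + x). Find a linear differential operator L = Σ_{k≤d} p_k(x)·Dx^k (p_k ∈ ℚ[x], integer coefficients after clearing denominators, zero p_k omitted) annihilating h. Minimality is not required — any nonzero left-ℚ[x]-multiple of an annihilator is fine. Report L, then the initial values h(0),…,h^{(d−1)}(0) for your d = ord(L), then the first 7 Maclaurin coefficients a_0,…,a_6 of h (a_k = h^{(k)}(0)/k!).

f: a_k = 2, 4, -4, 8, -20, 56, -168, …
f∘r: x↦r, Dx↦Dx/r' in L_f ⇒ L₀.
h=h₀': d/dx-closure on L₀ ⇒ L.
L = (-4 - 10·x) + (-1 - 6·x - 5·x^2)·Dx  (order 1).
h: a_k = 4, -16, 60, -240, 1020, -4512, 20468, …
ICs: h(0) = 4.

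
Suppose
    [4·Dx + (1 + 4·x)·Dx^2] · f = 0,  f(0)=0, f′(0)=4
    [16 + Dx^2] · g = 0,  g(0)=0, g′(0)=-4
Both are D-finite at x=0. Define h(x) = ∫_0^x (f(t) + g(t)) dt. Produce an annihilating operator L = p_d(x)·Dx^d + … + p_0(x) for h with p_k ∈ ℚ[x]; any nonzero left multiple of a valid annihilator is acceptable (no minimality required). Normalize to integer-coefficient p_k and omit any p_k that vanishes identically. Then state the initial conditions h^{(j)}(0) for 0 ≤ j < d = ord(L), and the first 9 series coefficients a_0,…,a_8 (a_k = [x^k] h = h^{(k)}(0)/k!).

L = (448 + 512·x + 1024·x^2)·Dx^2 + (48 + 320·x + 768·x^2 + 1024·x^3)·Dx^3 + (28 + 32·x + 64·x^2)·Dx^4 + (3 + 20·x + 48·x^2 + 64·x^3)·Dx^5  (order 5).
h: a_k = 0, 0, 0, -8/3, 8, -64/5, 1472/45, -2048/21, 13184/45, …
ICs: h(0) = 0, h′(0) = 0, h′′(0) = 0, h′′′(0) = -16, h′′′′(0) = 192.

f: a_k = 0, 4, -8, 64/3, -64, 1024/5, -2048/3, 16384/7, -8192, …
g: a_k = 0, -4, 0, 32/3, 0, -128/15, 0, 1024/315, 0, …
f+g: L₀ = lclm(L_f,L_g), ord ≤ 2+2.
∫: right-multiply L₀ by Dx.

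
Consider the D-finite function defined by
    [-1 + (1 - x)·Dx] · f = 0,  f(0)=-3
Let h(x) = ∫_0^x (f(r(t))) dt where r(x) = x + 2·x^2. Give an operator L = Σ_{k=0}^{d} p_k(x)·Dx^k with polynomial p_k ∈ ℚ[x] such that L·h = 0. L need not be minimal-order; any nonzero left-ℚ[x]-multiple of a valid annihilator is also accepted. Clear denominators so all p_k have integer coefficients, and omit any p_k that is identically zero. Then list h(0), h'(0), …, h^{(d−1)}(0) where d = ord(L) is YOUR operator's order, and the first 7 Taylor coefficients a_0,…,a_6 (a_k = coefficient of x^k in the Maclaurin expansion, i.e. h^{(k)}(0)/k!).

L = (1 + 4·x)·Dx + (-1 + x + 2·x^2)·Dx^2  (order 2).
h: a_k = 0, -3, -3/2, -3, -15/4, -33/5, -21/2, …
ICs: h(0) = 0, h′(0) = -3.

f: a_k = -3, -3, -3, -3, -3, -3, -3, …
Substitute x→r, Dx→(1/r')Dx; clear ⇒ L₀.
Integrate: L := L₀·Dx.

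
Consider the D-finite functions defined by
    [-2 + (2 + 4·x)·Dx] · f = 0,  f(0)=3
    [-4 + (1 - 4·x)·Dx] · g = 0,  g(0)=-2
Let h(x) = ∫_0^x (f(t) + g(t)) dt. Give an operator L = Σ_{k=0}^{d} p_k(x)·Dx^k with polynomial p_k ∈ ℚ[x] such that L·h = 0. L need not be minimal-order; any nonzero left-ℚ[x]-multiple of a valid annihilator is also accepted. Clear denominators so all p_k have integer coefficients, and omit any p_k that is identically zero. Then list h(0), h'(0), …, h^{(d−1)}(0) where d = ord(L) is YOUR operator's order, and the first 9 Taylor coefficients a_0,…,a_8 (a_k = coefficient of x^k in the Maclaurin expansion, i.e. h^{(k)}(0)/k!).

L = (12 + 16·x)·Dx + (-11 - 40·x - 48·x^2)·Dx^2 + (1 + 2·x - 16·x^2 - 32·x^3)·Dx^3  (order 3).
h: a_k = 0, 1, -5/2, -67/6, -253/8, -4111/40, -16363/48, -131135/112, -524189/128, …
ICs: h(0) = 0, h′(0) = 1, h′′(0) = -5.

f: a_k = 3, 3, -3/2, 3/2, -15/8, 21/8, -63/16, 99/16, -1287/128, …
g: a_k = -2, -8, -32, -128, -512, -2048, -8192, -32768, -131072, …
Weyl lclm of L_f,L_g ⇒ L₀ (ord ≤ 2).
∫: right-multiply L₀ by Dx.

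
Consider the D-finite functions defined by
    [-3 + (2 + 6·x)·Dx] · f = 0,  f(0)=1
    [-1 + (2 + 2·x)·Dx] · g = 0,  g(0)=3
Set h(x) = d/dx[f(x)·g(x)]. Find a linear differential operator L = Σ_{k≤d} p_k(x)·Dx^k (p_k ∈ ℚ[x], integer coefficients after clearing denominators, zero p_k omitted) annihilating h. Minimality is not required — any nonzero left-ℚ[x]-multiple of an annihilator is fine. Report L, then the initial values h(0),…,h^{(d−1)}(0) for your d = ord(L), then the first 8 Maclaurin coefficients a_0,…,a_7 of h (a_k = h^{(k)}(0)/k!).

L = -1 + (-2 - 11·x - 18·x^2 - 9·x^3)·Dx  (order 1).
h: a_k = 6, -3, 9, -51/2, 285/4, -1593/8, 4473/8, -25263/16, …
ICs: h(0) = 6.

f: a_k = 1, 3/2, -9/8, 27/16, -405/128, 1701/256, -15309/1024, 72171/2048, …
g: a_k = 3, 3/2, -3/8, 3/16, -15/128, 21/256, -63/1024, 99/2048, …
Product ⇒ symmetric product L₀, ord ≤ 1.
h=h₀': d/dx-closure on L₀ ⇒ L.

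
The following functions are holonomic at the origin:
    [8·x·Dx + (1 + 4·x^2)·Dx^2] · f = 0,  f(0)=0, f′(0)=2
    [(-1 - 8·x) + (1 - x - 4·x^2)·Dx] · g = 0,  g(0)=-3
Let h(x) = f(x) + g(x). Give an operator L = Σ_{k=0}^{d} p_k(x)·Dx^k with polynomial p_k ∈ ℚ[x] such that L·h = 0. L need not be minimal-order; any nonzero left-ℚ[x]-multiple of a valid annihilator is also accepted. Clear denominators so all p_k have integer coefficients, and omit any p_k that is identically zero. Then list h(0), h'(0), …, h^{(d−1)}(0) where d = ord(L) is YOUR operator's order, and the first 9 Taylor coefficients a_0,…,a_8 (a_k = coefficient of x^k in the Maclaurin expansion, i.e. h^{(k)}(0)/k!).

f: a_k = 0, 2, 0, -8/3, 0, 32/5, 0, -128/7, 0, …
g: a_k = -3, -3, -15, -27, -87, -195, -543, -1323, -3495, …
Sum ⇒ L₀ = lclm(L_f,L_g) in ℚ(x)⟨Dx⟩.
L = (40 - 160·x - 2272·x^2 - 4608·x^3 - 16896·x^4 - 6144·x^6)·Dx + (-31 - 264·x - 364·x^2 - 2208·x^3 - 4160·x^4 - 12800·x^5 - 768·x^6 - 6144·x^7)·Dx^2 + (5 + 11·x + 80·x^2 - 116·x^3 - 80·x^4 - 704·x^5 - 1536·x^6 - 256·x^7 - 1024·x^8)·Dx^3  (order 3).
h: a_k = -3, -1, -15, -89/3, -87, -943/5, -543, -9389/7, -3495, …
ICs: h(0) = -3, h′(0) = -1, h′′(0) = -30.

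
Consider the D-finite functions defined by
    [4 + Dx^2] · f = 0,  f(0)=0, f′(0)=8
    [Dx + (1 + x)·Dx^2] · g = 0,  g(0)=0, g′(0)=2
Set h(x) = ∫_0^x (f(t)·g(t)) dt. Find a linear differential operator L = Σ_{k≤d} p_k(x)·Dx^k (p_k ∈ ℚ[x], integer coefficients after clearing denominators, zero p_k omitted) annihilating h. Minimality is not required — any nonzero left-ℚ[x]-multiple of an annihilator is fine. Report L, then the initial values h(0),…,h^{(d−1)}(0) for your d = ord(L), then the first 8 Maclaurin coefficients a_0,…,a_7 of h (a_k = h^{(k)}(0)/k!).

L = (168 + 864·x + 1456·x^2 + 1024·x^3 + 256·x^4)·Dx + (112 + 368·x + 384·x^2 + 128·x^3)·Dx^2 + (102 + 464·x + 744·x^2 + 512·x^3 + 128·x^4)·Dx^3 + (28 + 92·x + 96·x^2 + 32·x^3)·Dx^4 + (15 + 62·x + 95·x^2 + 64·x^3 + 16·x^4)·Dx^5  (order 5).
h: a_k = 0, 0, 0, 16/3, -2, -16/15, 2/9, 16/63, …
ICs: h(0) = 0, h′(0) = 0, h′′(0) = 0, h′′′(0) = 32, h′′′′(0) = -48.

f: a_k = 0, 8, 0, -16/3, 0, 16/15, 0, -32/315, …
g: a_k = 0, 2, -1, 2/3, -1/2, 2/5, -1/3, 2/7, …
Sym-product of L_f,L_g gives L₀ (≤ ord 4).
h=∫₀ˣh₀: take L = L₀·Dx.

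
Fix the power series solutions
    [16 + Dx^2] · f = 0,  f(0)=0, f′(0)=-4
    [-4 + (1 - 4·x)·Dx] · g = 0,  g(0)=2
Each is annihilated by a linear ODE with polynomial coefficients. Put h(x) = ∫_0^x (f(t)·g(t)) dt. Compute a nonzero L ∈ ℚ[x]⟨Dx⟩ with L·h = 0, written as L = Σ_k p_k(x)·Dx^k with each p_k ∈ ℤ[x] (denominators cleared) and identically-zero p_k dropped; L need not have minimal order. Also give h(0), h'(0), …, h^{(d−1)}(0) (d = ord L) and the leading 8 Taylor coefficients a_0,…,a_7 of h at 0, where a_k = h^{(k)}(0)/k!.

f: a_k = 0, -4, 0, 32/3, 0, -128/15, 0, 1024/315, …
g: a_k = 2, 8, 32, 128, 512, 2048, 8192, 32768, …
L₀ := L_f ⊗_s L_g (sym. prod.), ord ≤ 2.
h=∫h₀ ⇒ L = L₀·Dx.
L = (-16 + 64·x)·Dx + 8·Dx^2 + (-1 + 4·x)·Dx^3  (order 3).
h: a_k = 0, 0, -4, -32/3, -80/3, -256/3, -12928/45, -103424/105, …
ICs: h(0) = 0, h′(0) = 0, h′′(0) = -8.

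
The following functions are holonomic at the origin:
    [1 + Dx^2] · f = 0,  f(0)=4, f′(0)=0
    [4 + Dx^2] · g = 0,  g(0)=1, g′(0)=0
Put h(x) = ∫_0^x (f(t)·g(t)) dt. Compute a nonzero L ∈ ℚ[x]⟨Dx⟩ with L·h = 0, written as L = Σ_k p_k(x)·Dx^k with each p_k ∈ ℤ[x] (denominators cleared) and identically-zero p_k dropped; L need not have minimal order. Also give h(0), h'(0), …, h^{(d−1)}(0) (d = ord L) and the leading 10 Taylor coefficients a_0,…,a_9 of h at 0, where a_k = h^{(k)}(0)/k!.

L = 9·Dx + 10·Dx^3 + Dx^5  (order 5).
h: a_k = 0, 4, 0, -10/3, 0, 41/30, 0, -73/252, 0, 3281/90720, …
ICs: h(0) = 0, h′(0) = 4, h′′(0) = 0, h′′′(0) = -20, h′′′′(0) = 0.

f: a_k = 4, 0, -2, 0, 1/6, 0, -1/180, 0, 1/10080, 0, …
g: a_k = 1, 0, -2, 0, 2/3, 0, -4/45, 0, 2/315, 0, …
f·g: L₀ = L_f ⊗_s L_g, ord ≤ 2·2.
∫: right-multiply L₀ by Dx.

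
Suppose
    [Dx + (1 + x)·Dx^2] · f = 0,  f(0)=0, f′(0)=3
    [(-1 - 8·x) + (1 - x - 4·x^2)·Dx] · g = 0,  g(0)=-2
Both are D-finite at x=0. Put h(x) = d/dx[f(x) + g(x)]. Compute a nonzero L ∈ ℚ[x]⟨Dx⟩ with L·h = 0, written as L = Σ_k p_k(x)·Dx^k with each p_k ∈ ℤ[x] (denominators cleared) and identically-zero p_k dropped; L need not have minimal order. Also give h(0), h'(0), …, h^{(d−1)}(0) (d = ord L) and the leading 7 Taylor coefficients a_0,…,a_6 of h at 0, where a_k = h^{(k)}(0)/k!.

f: a_k = 0, 3, -3/2, 1, -3/4, 3/5, -1/2, …
g: a_k = -2, -2, -10, -18, -58, -130, -362, …
f+g: L₀ = lclm(L_f,L_g), ord ≤ 2+1.
Derive L from L₀ (diff closure).
L = (-74 - 562·x - 1120·x^2 - 1728·x^3 - 768·x^4) + (-52 - 576·x - 1636·x^2 - 3264·x^3 - 3488·x^4 - 1280·x^5)·Dx + (11 + 41·x + 53·x^2 - 185·x^3 - 704·x^4 - 752·x^5 - 256·x^6)·Dx^2  (order 2).
h: a_k = 1, -23, -51, -235, -647, -2175, -6171, …
ICs: h(0) = 1, h′(0) = -23.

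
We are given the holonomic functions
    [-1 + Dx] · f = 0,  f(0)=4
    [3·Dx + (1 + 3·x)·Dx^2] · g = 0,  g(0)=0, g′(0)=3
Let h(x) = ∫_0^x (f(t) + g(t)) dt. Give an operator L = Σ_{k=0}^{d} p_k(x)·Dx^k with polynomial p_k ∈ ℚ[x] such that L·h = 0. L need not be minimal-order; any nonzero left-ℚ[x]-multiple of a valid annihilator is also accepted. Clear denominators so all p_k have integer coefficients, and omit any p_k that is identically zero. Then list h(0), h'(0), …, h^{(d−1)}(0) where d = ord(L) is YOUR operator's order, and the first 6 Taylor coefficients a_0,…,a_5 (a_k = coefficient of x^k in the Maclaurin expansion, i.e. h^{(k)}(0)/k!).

L = (-21 - 9·x)·Dx^2 + (17 - 6·x - 9·x^2)·Dx^3 + (4 + 15·x + 9·x^2)·Dx^4  (order 4).
h: a_k = 0, 4, 7/2, -5/6, 29/12, -241/60, …
ICs: h(0) = 0, h′(0) = 4, h′′(0) = 7, h′′′(0) = -5.

f: a_k = 4, 4, 2, 2/3, 1/6, 1/30, …
g: a_k = 0, 3, -9/2, 9, -81/4, 243/5, …
Weyl lclm of L_f,L_g ⇒ L₀ (ord ≤ 3).
h=∫₀ˣh₀: take L = L₀·Dx.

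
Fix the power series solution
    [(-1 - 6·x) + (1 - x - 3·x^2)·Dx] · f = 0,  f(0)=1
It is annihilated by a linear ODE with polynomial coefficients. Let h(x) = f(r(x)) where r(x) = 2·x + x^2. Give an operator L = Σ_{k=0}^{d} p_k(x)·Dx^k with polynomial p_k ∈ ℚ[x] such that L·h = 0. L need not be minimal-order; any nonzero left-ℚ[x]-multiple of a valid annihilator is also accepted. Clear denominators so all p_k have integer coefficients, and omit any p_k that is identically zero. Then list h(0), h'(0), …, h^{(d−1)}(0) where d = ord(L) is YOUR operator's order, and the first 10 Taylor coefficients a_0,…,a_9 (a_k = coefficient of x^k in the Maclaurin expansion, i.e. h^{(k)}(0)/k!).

L = (2 + 26·x + 36·x^2 + 12·x^3) + (-1 + 2·x + 13·x^2 + 12·x^3 + 3·x^4)·Dx  (order 1).
h: a_k = 1, 2, 17, 72, 392, 1930, 9871, 49752, 252163, 1275344, …
ICs: h(0) = 1.

f: a_k = 1, 1, 4, 7, 19, 40, 97, 217, 508, 1159, …
L₀ from L_f via x↦r, Dx↦r'^{-1}Dx.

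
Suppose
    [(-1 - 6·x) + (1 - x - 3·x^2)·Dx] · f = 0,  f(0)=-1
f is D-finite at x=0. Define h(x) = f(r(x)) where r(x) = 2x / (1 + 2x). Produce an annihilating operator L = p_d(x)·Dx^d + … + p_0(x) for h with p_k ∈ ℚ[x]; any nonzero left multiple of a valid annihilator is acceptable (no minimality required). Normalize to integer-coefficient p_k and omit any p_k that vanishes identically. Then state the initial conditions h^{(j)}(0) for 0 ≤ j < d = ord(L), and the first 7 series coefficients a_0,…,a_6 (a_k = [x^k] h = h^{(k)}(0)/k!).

f: a_k = -1, -1, -4, -7, -19, -40, -97, …
L₀ from L_f via x↦r, Dx↦r'^{-1}Dx.
L = (2 + 28·x) + (-1 - 4·x + 8·x^2 + 24·x^3)·Dx  (order 1).
h: a_k = -1, -2, -12, 0, -144, 288, -2304, …
ICs: h(0) = -1.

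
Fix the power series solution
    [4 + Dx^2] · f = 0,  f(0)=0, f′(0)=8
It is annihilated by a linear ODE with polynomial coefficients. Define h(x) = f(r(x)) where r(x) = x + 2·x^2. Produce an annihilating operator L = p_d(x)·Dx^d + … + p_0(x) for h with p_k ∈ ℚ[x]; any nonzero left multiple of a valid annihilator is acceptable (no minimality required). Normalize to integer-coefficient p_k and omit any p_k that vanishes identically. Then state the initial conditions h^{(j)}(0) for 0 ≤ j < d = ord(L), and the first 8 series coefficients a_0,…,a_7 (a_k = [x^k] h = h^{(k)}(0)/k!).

f: a_k = 0, 8, 0, -16/3, 0, 16/15, 0, -32/315, …
L₀ from L_f via x↦r, Dx↦r'^{-1}Dx.
L = (4 + 48·x + 192·x^2 + 256·x^3) - 4·Dx + (1 + 4·x)·Dx^2  (order 2).
h: a_k = 0, 8, 16, -16/3, -32, -944/15, -32, 13408/315, …
ICs: h(0) = 0, h′(0) = 8.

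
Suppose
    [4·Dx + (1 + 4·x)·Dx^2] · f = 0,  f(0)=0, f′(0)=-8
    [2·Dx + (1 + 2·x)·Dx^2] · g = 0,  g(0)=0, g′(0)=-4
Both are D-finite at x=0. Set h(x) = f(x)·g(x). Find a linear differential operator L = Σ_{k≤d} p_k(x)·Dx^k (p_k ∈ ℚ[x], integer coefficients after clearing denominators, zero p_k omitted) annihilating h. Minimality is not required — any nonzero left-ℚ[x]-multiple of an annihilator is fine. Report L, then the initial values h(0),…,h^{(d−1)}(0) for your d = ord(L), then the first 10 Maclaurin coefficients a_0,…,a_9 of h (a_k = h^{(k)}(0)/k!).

L = (160 + 768·x + 1024·x^2)·Dx + (264 + 2144·x + 5760·x^2 + 5120·x^3)·Dx^2 + (64 + 720·x + 2976·x^2 + 5376·x^3 + 3584·x^4)·Dx^3 + (3 + 44·x + 252·x^2 + 704·x^3 + 960·x^4 + 512·x^5)·Dx^4  (order 4).
h: a_k = 0, 0, 32, -96, 832/3, -832, 117376/45, -42496/5, 600064/21, -3446272/35, …
ICs: h(0) = 0, h′(0) = 0, h′′(0) = 64, h′′′(0) = -576.

f: a_k = 0, -8, 16, -128/3, 128, -2048/5, 4096/3, -32768/7, 16384, -524288/9, …
g: a_k = 0, -4, 4, -16/3, 8, -64/5, 64/3, -256/7, 64, -1024/9, …
h₀=f·g: eliminate ⇒ L₀, order ≤ 2·2.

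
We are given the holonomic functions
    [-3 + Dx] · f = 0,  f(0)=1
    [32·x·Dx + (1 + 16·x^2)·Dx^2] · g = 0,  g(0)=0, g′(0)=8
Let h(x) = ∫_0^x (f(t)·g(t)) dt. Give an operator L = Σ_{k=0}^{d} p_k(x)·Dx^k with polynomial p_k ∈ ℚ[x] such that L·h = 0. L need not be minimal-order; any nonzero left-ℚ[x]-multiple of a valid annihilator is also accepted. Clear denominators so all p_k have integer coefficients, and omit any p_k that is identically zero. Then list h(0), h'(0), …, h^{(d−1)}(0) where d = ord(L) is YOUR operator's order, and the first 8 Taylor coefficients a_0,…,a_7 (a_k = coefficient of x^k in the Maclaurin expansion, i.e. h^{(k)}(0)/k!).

f: a_k = 1, 3, 9/2, 9/2, 27/8, 81/40, 81/80, 243/560, …
g: a_k = 0, 8, 0, -128/3, 0, 2048/5, 0, -32768/7, …
L₀ := L_f ⊗_s L_g (sym. prod.), ord ≤ 2.
Integrate: L := L₀·Dx.
L = (9 - 96·x + 144·x^2)·Dx + (-6 + 32·x - 96·x^2)·Dx^2 + (1 + 16·x^2)·Dx^3  (order 3).
h: a_k = 0, 0, 4, 8, -5/3, -92/5, 1223/30, 1053/7, …
ICs: h(0) = 0, h′(0) = 0, h′′(0) = 8.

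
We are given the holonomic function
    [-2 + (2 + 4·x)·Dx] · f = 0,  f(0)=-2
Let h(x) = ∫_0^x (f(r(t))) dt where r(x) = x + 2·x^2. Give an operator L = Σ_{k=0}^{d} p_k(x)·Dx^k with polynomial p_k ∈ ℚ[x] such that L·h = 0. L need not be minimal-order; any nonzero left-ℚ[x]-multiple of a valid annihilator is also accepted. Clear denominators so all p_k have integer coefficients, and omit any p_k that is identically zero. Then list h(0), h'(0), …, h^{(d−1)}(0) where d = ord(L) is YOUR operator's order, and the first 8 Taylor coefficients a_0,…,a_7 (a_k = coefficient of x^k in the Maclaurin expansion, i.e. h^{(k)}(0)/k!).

L = (-1 - 4·x)·Dx + (1 + 2·x + 4·x^2)·Dx^2  (order 2).
h: a_k = 0, -2, -1, -1, 3/4, -3/20, -5/8, 57/56, …
ICs: h(0) = 0, h′(0) = -2.

f: a_k = -2, -2, 1, -1, 5/4, -7/4, 21/8, -33/8, …
f∘r: x↦r, Dx↦Dx/r' in L_f ⇒ L₀.
∫: right-multiply L₀ by Dx.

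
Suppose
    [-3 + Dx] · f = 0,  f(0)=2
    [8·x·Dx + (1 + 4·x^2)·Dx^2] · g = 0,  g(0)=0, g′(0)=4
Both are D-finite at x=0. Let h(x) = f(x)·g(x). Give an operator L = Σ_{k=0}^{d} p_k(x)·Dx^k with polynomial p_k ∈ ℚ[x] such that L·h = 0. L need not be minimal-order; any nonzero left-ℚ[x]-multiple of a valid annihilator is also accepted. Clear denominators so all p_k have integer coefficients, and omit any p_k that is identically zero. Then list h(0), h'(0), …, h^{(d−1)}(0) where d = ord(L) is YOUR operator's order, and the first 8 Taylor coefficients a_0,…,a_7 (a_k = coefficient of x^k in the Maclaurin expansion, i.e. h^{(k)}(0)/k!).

L = (9 - 24·x + 36·x^2) + (-6 + 8·x - 24·x^2)·Dx + (1 + 4·x^2)·Dx^2  (order 2).
h: a_k = 0, 8, 24, 76/3, 4, 23/5, 45, 991/70, …
ICs: h(0) = 0, h′(0) = 8.

f: a_k = 2, 6, 9, 9, 27/4, 81/20, 81/40, 243/280, …
g: a_k = 0, 4, 0, -16/3, 0, 64/5, 0, -256/7, …
Product ⇒ symmetric product L₀, ord ≤ 2.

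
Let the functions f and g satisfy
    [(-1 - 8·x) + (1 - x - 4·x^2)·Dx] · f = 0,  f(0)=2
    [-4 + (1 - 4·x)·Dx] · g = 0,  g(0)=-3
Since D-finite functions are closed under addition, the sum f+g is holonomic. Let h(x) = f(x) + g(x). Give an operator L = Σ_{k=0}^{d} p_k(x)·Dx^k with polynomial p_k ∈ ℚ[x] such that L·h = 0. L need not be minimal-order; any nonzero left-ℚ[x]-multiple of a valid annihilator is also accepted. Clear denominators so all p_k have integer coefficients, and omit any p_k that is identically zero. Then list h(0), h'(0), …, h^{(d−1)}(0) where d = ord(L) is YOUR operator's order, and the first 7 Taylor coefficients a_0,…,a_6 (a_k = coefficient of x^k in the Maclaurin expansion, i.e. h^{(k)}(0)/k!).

f: a_k = 2, 2, 10, 18, 58, 130, 362, …
g: a_k = -3, -12, -48, -192, -768, -3072, -12288, …
f+g: L₀ = lclm(L_f,L_g), ord ≤ 1+1.
L = (8 - 288·x + 384·x^2 - 512·x^3) + (22 - 8·x - 288·x^2 + 640·x^3 - 1024·x^4)·Dx + (-3 + 23·x - 56·x^2 + 32·x^3 + 128·x^4 - 256·x^5)·Dx^2  (order 2).
h: a_k = -1, -10, -38, -174, -710, -2942, -11926, …
ICs: h(0) = -1, h′(0) = -10.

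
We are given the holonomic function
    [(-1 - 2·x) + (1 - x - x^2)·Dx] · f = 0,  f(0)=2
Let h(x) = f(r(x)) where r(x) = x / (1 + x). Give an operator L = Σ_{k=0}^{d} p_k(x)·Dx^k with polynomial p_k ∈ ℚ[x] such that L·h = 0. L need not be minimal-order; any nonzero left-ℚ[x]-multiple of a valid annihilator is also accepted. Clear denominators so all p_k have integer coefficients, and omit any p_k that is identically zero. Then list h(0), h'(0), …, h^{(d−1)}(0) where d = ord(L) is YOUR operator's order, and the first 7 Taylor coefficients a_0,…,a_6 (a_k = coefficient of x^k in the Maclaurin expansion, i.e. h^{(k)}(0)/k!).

f: a_k = 2, 2, 4, 6, 10, 16, 26, …
h₀=f(r): pull back L_f along r ⇒ L₀.
L = (1 + 3·x) + (-1 - 2·x + x^3)·Dx  (order 1).
h: a_k = 2, 2, 2, 0, 2, -2, 4, …
ICs: h(0) = 2.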